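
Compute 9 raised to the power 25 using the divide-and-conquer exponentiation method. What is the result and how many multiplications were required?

Computing 9^25 by squaring (build up from 9^1; each line after the first costs one multiplication):

9^1 = 9
9^2 = (9^1)^2 = 9^2 = 81
9^3 = 9 * 9^2 = 9 * 81 = 729
9^6 = (9^3)^2 = 729^2 = 531441
9^12 = (9^6)^2 = 531441^2 = 282429536481
9^24 = (9^12)^2 = 282429536481^2 = 79766443076872509863361
9^25 = 9 * 9^24 = 9 * 79766443076872509863361 = 717897987691852588770249

Result: 717897987691852588770249
Multiplications needed: 6 (6 lines after 9^1)

9^25 = 717897987691852588770249. Using exponentiation by squaring, this requires 6 multiplications. The key idea: if the exponent is even, square the half-power; if odd, multiply by the base once.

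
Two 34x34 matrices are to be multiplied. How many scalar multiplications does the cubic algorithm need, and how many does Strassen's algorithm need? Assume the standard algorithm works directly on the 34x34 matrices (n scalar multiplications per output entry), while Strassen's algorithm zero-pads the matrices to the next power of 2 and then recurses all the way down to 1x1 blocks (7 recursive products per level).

Matrix multiplication for 34x34 matrices:

Strassen's algorithm requires power-of-2 dimensions. Pad 34x34 to 64x64 (next power of 2).

Standard algorithm: 34^3 = 39304 multiplications
Strassen's algorithm: 7^(log2(64)) = 7^6 = 117649 multiplications
Difference: 39304 - 117649 = -78345 (Strassen uses MORE here due to padding overhead — for small or just-over-power-of-2 n, padding can outweigh the per-level savings)

Standard: 39304 multiplications (34^3). Strassen: 117649 multiplications (7^6, after padding to 64x64). Strassen reduces 8 recursive multiplications to 7 at each level.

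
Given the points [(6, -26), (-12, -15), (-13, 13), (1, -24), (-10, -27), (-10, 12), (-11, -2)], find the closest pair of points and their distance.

Computing all pairwise distances among 7 points:

d((6, -26), (-12, -15)) = 21.095
d((6, -26), (-13, 13)) = 43.382
d((6, -26), (1, -24)) = 5.3852
d((6, -26), (-10, -27)) = 16.0312
d((6, -26), (-10, 12)) = 41.2311
d((6, -26), (-11, -2)) = 29.4109
d((-12, -15), (-13, 13)) = 28.0179
d((-12, -15), (1, -24)) = 15.8114
d((-12, -15), (-10, -27)) = 12.1655
d((-12, -15), (-10, 12)) = 27.074
d((-12, -15), (-11, -2)) = 13.0384
d((-13, 13), (1, -24)) = 39.5601
d((-13, 13), (-10, -27)) = 40.1123
d((-13, 13), (-10, 12)) = 3.1623 <-- minimum
d((-13, 13), (-11, -2)) = 15.1327
d((1, -24), (-10, -27)) = 11.4018
d((1, -24), (-10, 12)) = 37.6431
d((1, -24), (-11, -2)) = 25.0599
d((-10, -27), (-10, 12)) = 39.0
d((-10, -27), (-11, -2)) = 25.02
d((-10, 12), (-11, -2)) = 14.0357

Closest pair: (-13, 13) and (-10, 12) with distance 3.1623

The closest pair is (-13, 13) and (-10, 12) with Euclidean distance 3.1623. For 7 points, brute-force pairwise comparison is shown above. For large n, the divide-and-conquer algorithm (sort by x, recurse on halves, check the dividing strip) achieves O(n log n).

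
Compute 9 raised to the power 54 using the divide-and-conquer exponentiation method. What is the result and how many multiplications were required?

Computing 9^54 by squaring (build up from 9^1; each line after the first costs one multiplication):

9^1 = 9
9^2 = (9^1)^2 = 9^2 = 81
9^3 = 9 * 9^2 = 9 * 81 = 729
9^6 = (9^3)^2 = 729^2 = 531441
9^12 = (9^6)^2 = 531441^2 = 282429536481
9^13 = 9 * 9^12 = 9 * 282429536481 = 2541865828329
9^26 = (9^13)^2 = 2541865828329^2 = 6461081889226673298932241
9^27 = 9 * 9^26 = 9 * 6461081889226673298932241 = 58149737003040059690390169
9^54 = (9^27)^2 = 58149737003040059690390169^2 = 3381391913522726342930221472392241170198527451848561

Result: 3381391913522726342930221472392241170198527451848561
Multiplications needed: 8 (8 lines after 9^1)

9^54 = 3381391913522726342930221472392241170198527451848561. Using exponentiation by squaring, this requires 8 multiplications. The key idea: if the exponent is even, square the half-power; if odd, multiply by the base once.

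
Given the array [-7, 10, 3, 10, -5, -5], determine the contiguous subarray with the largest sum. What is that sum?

Using Kadane's algorithm on [-7, 10, 3, 10, -5, -5]:

Scanning through the array:
Position 1 (value 10): max_ending_here = 10, max_so_far = 10
Position 2 (value 3): max_ending_here = 13, max_so_far = 13
Position 3 (value 10): max_ending_here = 23, max_so_far = 23
Position 4 (value -5): max_ending_here = 18, max_so_far = 23
Position 5 (value -5): max_ending_here = 13, max_so_far = 23

Maximum subarray: [10, 3, 10]
Maximum sum: 23

The maximum subarray is [10, 3, 10] with sum 23. This subarray runs from index 1 to index 3.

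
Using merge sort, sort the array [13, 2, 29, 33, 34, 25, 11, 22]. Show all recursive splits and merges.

Merge sort trace:

Split: [13, 2, 29, 33, 34, 25, 11, 22] -> [13, 2, 29, 33] and [34, 25, 11, 22]
  Split: [13, 2, 29, 33] -> [13, 2] and [29, 33]
    Split: [13, 2] -> [13] and [2]
    Merge: [13] + [2] -> [2, 13]
    Split: [29, 33] -> [29] and [33]
    Merge: [29] + [33] -> [29, 33]
  Merge: [2, 13] + [29, 33] -> [2, 13, 29, 33]
  Split: [34, 25, 11, 22] -> [34, 25] and [11, 22]
    Split: [34, 25] -> [34] and [25]
    Merge: [34] + [25] -> [25, 34]
    Split: [11, 22] -> [11] and [22]
    Merge: [11] + [22] -> [11, 22]
  Merge: [25, 34] + [11, 22] -> [11, 22, 25, 34]
Merge: [2, 13, 29, 33] + [11, 22, 25, 34] -> [2, 11, 13, 22, 25, 29, 33, 34]

Final sorted array: [2, 11, 13, 22, 25, 29, 33, 34]

The merge sort proceeds by recursively splitting the array and merging sorted halves.
After all merges, the sorted array is [2, 11, 13, 22, 25, 29, 33, 34].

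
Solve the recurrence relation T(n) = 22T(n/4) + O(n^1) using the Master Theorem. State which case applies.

Master Theorem for T(n) = 22T(n/4) + O(n^1):

a = 22, b = 4, c = 1
log_b(a) = log_4(22) = 2.2297

Case 1: c = 1 < log_4(22) = 2.2297
T(n) = O(n^(log_4 22))

For T(n) = 22T(n/4) + O(n^1): log_4(22) = 2.2297. This is Case 1 of the Master Theorem (c < log_b(a), work dominated by leaves), giving O(n^(log_4 22)).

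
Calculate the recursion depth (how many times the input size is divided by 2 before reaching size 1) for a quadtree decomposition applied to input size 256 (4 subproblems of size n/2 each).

For divide and conquer with division factor 2:

Problem sizes at each level:
Level 0: 256
Level 1: 128
Level 2: 64
Level 3: 32
Level 4: 16
Level 5: 8
Level 6: 4
Level 7: 2
Level 8: 1

The root is level 0 and the size-1 base case is level 8 (the tree spans levels 0 through 8, i.e. 9 levels counting the root), so the depth is the number of divisions: log_2(256) = 8

The recursion tree depth is log_2(256) = 8. At each level, the problem size is divided by 2, so it takes 8 divisions to reduce to a base case of size 1. The algorithm makes 4 recursive calls at each level.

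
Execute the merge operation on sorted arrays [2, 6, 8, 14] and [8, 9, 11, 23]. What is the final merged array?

Merging process:

Compare 2 vs 8: take 2 from left. Merged: [2]
Compare 6 vs 8: take 6 from left. Merged: [2, 6]
Compare 8 vs 8: take 8 from left. Merged: [2, 6, 8]
Compare 14 vs 8: take 8 from right. Merged: [2, 6, 8, 8]
Compare 14 vs 9: take 9 from right. Merged: [2, 6, 8, 8, 9]
Compare 14 vs 11: take 11 from right. Merged: [2, 6, 8, 8, 9, 11]
Compare 14 vs 23: take 14 from left. Merged: [2, 6, 8, 8, 9, 11, 14]
Append remaining from right: [23]. Merged: [2, 6, 8, 8, 9, 11, 14, 23]

Final merged array: [2, 6, 8, 8, 9, 11, 14, 23]
Total comparisons: 7

The merged array is [2, 6, 8, 8, 9, 11, 14, 23], requiring 7 comparisons. The merge step runs in O(n) time where n is the total number of elements.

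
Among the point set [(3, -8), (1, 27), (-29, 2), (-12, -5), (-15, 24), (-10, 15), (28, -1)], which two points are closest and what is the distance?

Computing all pairwise distances among 7 points:

d((3, -8), (1, 27)) = 35.0571
d((3, -8), (-29, 2)) = 33.5261
d((3, -8), (-12, -5)) = 15.2971
d((3, -8), (-15, 24)) = 36.7151
d((3, -8), (-10, 15)) = 26.4197
d((3, -8), (28, -1)) = 25.9615
d((1, 27), (-29, 2)) = 39.0512
d((1, 27), (-12, -5)) = 34.5398
d((1, 27), (-15, 24)) = 16.2788
d((1, 27), (-10, 15)) = 16.2788
d((1, 27), (28, -1)) = 38.8973
d((-29, 2), (-12, -5)) = 18.3848
d((-29, 2), (-15, 24)) = 26.0768
d((-29, 2), (-10, 15)) = 23.0217
d((-29, 2), (28, -1)) = 57.0789
d((-12, -5), (-15, 24)) = 29.1548
d((-12, -5), (-10, 15)) = 20.0998
d((-12, -5), (28, -1)) = 40.1995
d((-15, 24), (-10, 15)) = 10.2956 <-- minimum
d((-15, 24), (28, -1)) = 49.7393
d((-10, 15), (28, -1)) = 41.2311

Closest pair: (-15, 24) and (-10, 15) with distance 10.2956

The closest pair is (-15, 24) and (-10, 15) with Euclidean distance 10.2956. For 7 points, brute-force pairwise comparison is shown above. For large n, the divide-and-conquer algorithm (sort by x, recurse on halves, check the dividing strip) achieves O(n log n).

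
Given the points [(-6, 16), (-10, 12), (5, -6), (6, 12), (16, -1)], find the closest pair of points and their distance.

Computing all pairwise distances among 5 points:

d((-6, 16), (-10, 12)) = 5.6569 <-- minimum
d((-6, 16), (5, -6)) = 24.5967
d((-6, 16), (6, 12)) = 12.6491
d((-6, 16), (16, -1)) = 27.8029
d((-10, 12), (5, -6)) = 23.4307
d((-10, 12), (6, 12)) = 16.0
d((-10, 12), (16, -1)) = 29.0689
d((5, -6), (6, 12)) = 18.0278
d((5, -6), (16, -1)) = 12.083
d((6, 12), (16, -1)) = 16.4012

Closest pair: (-6, 16) and (-10, 12) with distance 5.6569

The closest pair is (-6, 16) and (-10, 12) with Euclidean distance 5.6569. For 5 points, brute-force pairwise comparison is shown above. For large n, the divide-and-conquer algorithm (sort by x, recurse on halves, check the dividing strip) achieves O(n log n).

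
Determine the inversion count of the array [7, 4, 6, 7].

Finding inversions in [7, 4, 6, 7]:

(0, 1): arr[0]=7 > arr[1]=4
(0, 2): arr[0]=7 > arr[2]=6

Total inversions: 2

The array has 2 inversion(s): (0,1), (0,2). Each pair (i,j) satisfies i < j and arr[i] > arr[j].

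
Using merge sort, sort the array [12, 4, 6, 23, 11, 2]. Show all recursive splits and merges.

Merge sort trace:

Split: [12, 4, 6, 23, 11, 2] -> [12, 4, 6] and [23, 11, 2]
  Split: [12, 4, 6] -> [12] and [4, 6]
    Split: [4, 6] -> [4] and [6]
    Merge: [4] + [6] -> [4, 6]
  Merge: [12] + [4, 6] -> [4, 6, 12]
  Split: [23, 11, 2] -> [23] and [11, 2]
    Split: [11, 2] -> [11] and [2]
    Merge: [11] + [2] -> [2, 11]
  Merge: [23] + [2, 11] -> [2, 11, 23]
Merge: [4, 6, 12] + [2, 11, 23] -> [2, 4, 6, 11, 12, 23]

Final sorted array: [2, 4, 6, 11, 12, 23]

The merge sort proceeds by recursively splitting the array and merging sorted halves.
After all merges, the sorted array is [2, 4, 6, 11, 12, 23].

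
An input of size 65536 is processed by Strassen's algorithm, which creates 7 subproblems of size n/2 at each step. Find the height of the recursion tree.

For divide and conquer with division factor 2:

Problem sizes at each level:
Level 0: 65536
Level 1: 32768
Level 2: 16384
Level 3: 8192
Level 4: 4096
Level 5: 2048
Level 6: 1024
Level 7: 512
Level 8: 256
Level 9: 128
Level 10: 64
Level 11: 32
Level 12: 16
Level 13: 8
Level 14: 4
Level 15: 2
Level 16: 1

The root is level 0 and the size-1 base case is level 16 (the tree spans levels 0 through 16, i.e. 17 levels counting the root), so the depth is the number of divisions: log_2(65536) = 16

The recursion tree depth is log_2(65536) = 16. At each level, the problem size is divided by 2, so it takes 16 divisions to reduce to a base case of size 1. The algorithm makes 7 recursive calls at each level.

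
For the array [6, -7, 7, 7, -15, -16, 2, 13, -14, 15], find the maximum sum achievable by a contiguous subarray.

Using Kadane's algorithm on [6, -7, 7, 7, -15, -16, 2, 13, -14, 15]:

Scanning through the array:
Position 1 (value -7): max_ending_here = -1, max_so_far = 6
Position 2 (value 7): max_ending_here = 7, max_so_far = 7
Position 3 (value 7): max_ending_here = 14, max_so_far = 14
Position 4 (value -15): max_ending_here = -1, max_so_far = 14
Position 5 (value -16): max_ending_here = -16, max_so_far = 14
Position 6 (value 2): max_ending_here = 2, max_so_far = 14
Position 7 (value 13): max_ending_here = 15, max_so_far = 15
Position 8 (value -14): max_ending_here = 1, max_so_far = 15
Position 9 (value 15): max_ending_here = 16, max_so_far = 16

Maximum subarray: [2, 13, -14, 15]
Maximum sum: 16

The maximum subarray is [2, 13, -14, 15] with sum 16. This subarray runs from index 6 to index 9.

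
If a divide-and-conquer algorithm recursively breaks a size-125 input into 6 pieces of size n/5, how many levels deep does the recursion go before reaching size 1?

For divide and conquer with division factor 5:

Problem sizes at each level:
Level 0: 125
Level 1: 25
Level 2: 5
Level 3: 1

The root is level 0 and the size-1 base case is level 3 (the tree spans levels 0 through 3, i.e. 4 levels counting the root), so the depth is the number of divisions: log_5(125) = 3

The recursion tree depth is log_5(125) = 3. At each level, the problem size is divided by 5, so it takes 3 divisions to reduce to a base case of size 1. The algorithm makes 6 recursive calls at each level.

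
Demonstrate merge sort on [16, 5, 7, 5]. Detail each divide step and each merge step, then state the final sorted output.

Merge sort trace:

Split: [16, 5, 7, 5] -> [16, 5] and [7, 5]
  Split: [16, 5] -> [16] and [5]
  Merge: [16] + [5] -> [5, 16]
  Split: [7, 5] -> [7] and [5]
  Merge: [7] + [5] -> [5, 7]
Merge: [5, 16] + [5, 7] -> [5, 5, 7, 16]

Final sorted array: [5, 5, 7, 16]

The merge sort proceeds by recursively splitting the array and merging sorted halves.
After all merges, the sorted array is [5, 5, 7, 16].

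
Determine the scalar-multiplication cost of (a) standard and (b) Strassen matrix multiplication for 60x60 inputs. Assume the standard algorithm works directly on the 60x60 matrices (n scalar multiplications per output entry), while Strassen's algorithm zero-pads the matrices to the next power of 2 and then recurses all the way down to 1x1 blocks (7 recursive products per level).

Matrix multiplication for 60x60 matrices:

Strassen's algorithm requires power-of-2 dimensions. Pad 60x60 to 64x64 (next power of 2).

Standard algorithm: 60^3 = 216000 multiplications
Strassen's algorithm: 7^(log2(64)) = 7^6 = 117649 multiplications
Savings: 216000 - 117649 = 98351 multiplications

Standard: 216000 multiplications (60^3). Strassen: 117649 multiplications (7^6, after padding to 64x64). Strassen reduces 8 recursive multiplications to 7 at each level.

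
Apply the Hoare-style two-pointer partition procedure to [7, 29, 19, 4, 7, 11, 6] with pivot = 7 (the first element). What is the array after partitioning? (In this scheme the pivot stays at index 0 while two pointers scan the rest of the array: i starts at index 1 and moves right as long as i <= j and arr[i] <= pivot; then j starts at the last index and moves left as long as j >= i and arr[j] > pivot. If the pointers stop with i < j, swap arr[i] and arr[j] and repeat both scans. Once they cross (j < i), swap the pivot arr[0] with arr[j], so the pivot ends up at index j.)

Hoare-style two-pointer partition with pivot = 7:

Initial array: [7, 29, 19, 4, 7, 11, 6]

Pointers start at i = 1, j = 6.
i stops at index 1 (arr[1]=29 > 7), j stops at index 6 (arr[6]=6 <= 7): swap arr[1] and arr[6], array becomes [7, 6, 19, 4, 7, 11, 29]
i stops at index 2 (arr[2]=19 > 7), j stops at index 4 (arr[4]=7 <= 7): swap arr[2] and arr[4], array becomes [7, 6, 7, 4, 19, 11, 29]
i ends at 4, j ends at 3: the pointers have crossed (j < i), so scanning stops.

Swap pivot arr[0] with arr[3] to place pivot at position 3: [4, 6, 7, 7, 19, 11, 29]
Pivot position: 3

After partitioning with pivot 7, the array becomes [4, 6, 7, 7, 19, 11, 29]. The pivot is placed at index 3. All elements to the left of the pivot are <= 7, and all elements to the right are > 7.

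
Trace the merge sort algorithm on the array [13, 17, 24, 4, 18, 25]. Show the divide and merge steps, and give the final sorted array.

Merge sort trace:

Split: [13, 17, 24, 4, 18, 25] -> [13, 17, 24] and [4, 18, 25]
  Split: [13, 17, 24] -> [13] and [17, 24]
    Split: [17, 24] -> [17] and [24]
    Merge: [17] + [24] -> [17, 24]
  Merge: [13] + [17, 24] -> [13, 17, 24]
  Split: [4, 18, 25] -> [4] and [18, 25]
    Split: [18, 25] -> [18] and [25]
    Merge: [18] + [25] -> [18, 25]
  Merge: [4] + [18, 25] -> [4, 18, 25]
Merge: [13, 17, 24] + [4, 18, 25] -> [4, 13, 17, 18, 24, 25]

Final sorted array: [4, 13, 17, 18, 24, 25]

The merge sort proceeds by recursively splitting the array and merging sorted halves.
After all merges, the sorted array is [4, 13, 17, 18, 24, 25].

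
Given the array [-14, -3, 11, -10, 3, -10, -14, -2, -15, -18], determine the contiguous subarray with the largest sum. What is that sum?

Using Kadane's algorithm on [-14, -3, 11, -10, 3, -10, -14, -2, -15, -18]:

Scanning through the array:
Position 1 (value -3): max_ending_here = -3, max_so_far = -3
Position 2 (value 11): max_ending_here = 11, max_so_far = 11
Position 3 (value -10): max_ending_here = 1, max_so_far = 11
Position 4 (value 3): max_ending_here = 4, max_so_far = 11
Position 5 (value -10): max_ending_here = -6, max_so_far = 11
Position 6 (value -14): max_ending_here = -14, max_so_far = 11
Position 7 (value -2): max_ending_here = -2, max_so_far = 11
Position 8 (value -15): max_ending_here = -15, max_so_far = 11
Position 9 (value -18): max_ending_here = -18, max_so_far = 11

Maximum subarray: [11]
Maximum sum: 11

The maximum subarray is [11] with sum 11. This subarray runs from index 2 to index 2.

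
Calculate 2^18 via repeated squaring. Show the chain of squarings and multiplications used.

Computing 2^18 by squaring (build up from 2^1; each line after the first costs one multiplication):

2^1 = 2
2^2 = (2^1)^2 = 2^2 = 4
2^4 = (2^2)^2 = 4^2 = 16
2^8 = (2^4)^2 = 16^2 = 256
2^9 = 2 * 2^8 = 2 * 256 = 512
2^18 = (2^9)^2 = 512^2 = 262144

Result: 262144
Multiplications needed: 5 (5 lines after 2^1)

2^18 = 262144. Using exponentiation by squaring, this requires 5 multiplications. The key idea: if the exponent is even, square the half-power; if odd, multiply by the base once.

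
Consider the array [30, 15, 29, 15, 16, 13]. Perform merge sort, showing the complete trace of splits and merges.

Merge sort trace:

Split: [30, 15, 29, 15, 16, 13] -> [30, 15, 29] and [15, 16, 13]
  Split: [30, 15, 29] -> [30] and [15, 29]
    Split: [15, 29] -> [15] and [29]
    Merge: [15] + [29] -> [15, 29]
  Merge: [30] + [15, 29] -> [15, 29, 30]
  Split: [15, 16, 13] -> [15] and [16, 13]
    Split: [16, 13] -> [16] and [13]
    Merge: [16] + [13] -> [13, 16]
  Merge: [15] + [13, 16] -> [13, 15, 16]
Merge: [15, 29, 30] + [13, 15, 16] -> [13, 15, 15, 16, 29, 30]

Final sorted array: [13, 15, 15, 16, 29, 30]

The merge sort proceeds by recursively splitting the array and merging sorted halves.
After all merges, the sorted array is [13, 15, 15, 16, 29, 30].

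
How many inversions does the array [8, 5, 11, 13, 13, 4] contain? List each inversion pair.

Finding inversions in [8, 5, 11, 13, 13, 4]:

(0, 1): arr[0]=8 > arr[1]=5
(0, 5): arr[0]=8 > arr[5]=4
(1, 5): arr[1]=5 > arr[5]=4
(2, 5): arr[2]=11 > arr[5]=4
(3, 5): arr[3]=13 > arr[5]=4
(4, 5): arr[4]=13 > arr[5]=4

Total inversions: 6

The array has 6 inversion(s): (0,1), (0,5), (1,5), (2,5), (3,5), (4,5). Each pair (i,j) satisfies i < j and arr[i] > arr[j].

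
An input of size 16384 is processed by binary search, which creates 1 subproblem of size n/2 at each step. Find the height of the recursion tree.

For divide and conquer with division factor 2:

Problem sizes at each level:
Level 0: 16384
Level 1: 8192
Level 2: 4096
Level 3: 2048
Level 4: 1024
Level 5: 512
Level 6: 256
Level 7: 128
Level 8: 64
Level 9: 32
Level 10: 16
Level 11: 8
Level 12: 4
Level 13: 2
Level 14: 1

The root is level 0 and the size-1 base case is level 14 (the tree spans levels 0 through 14, i.e. 15 levels counting the root), so the depth is the number of divisions: log_2(16384) = 14

The recursion tree depth is log_2(16384) = 14. At each level, the problem size is divided by 2, so it takes 14 divisions to reduce to a base case of size 1. The algorithm makes 1 recursive call at each level.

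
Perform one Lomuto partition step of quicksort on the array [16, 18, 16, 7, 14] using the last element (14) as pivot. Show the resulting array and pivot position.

Lomuto partition with pivot = 14:

Initial array: [16, 18, 16, 7, 14]

arr[0]=16 > 14: no swap
arr[1]=18 > 14: no swap
arr[2]=16 > 14: no swap
arr[3]=7 <= 14: swap with position 0, array becomes [7, 18, 16, 16, 14]

Place pivot at position 1: [7, 14, 16, 16, 18]
Pivot position: 1

After partitioning with pivot 14, the array becomes [7, 14, 16, 16, 18]. The pivot is placed at index 1. All elements to the left of the pivot are <= 14, and all elements to the right are > 14.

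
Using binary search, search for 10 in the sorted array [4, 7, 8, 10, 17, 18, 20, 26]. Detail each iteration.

Binary search for 10 in [4, 7, 8, 10, 17, 18, 20, 26]:

lo=0, hi=7, mid=3, arr[mid]=10 -> Found target at index 3!

Binary search finds 10 at index 3 after 1 comparisons. The search repeatedly halves the search space by comparing with the middle element.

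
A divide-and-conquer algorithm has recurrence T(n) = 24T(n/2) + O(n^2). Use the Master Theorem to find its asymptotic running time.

Master Theorem for T(n) = 24T(n/2) + O(n^2):

a = 24, b = 2, c = 2
log_b(a) = log_2(24) = 4.5850

Case 1: c = 2 < log_2(24) = 4.5850
T(n) = O(n^(log_2 24))

For T(n) = 24T(n/2) + O(n^2): log_2(24) = 4.5850. This is Case 1 of the Master Theorem (c < log_b(a), work dominated by leaves), giving O(n^(log_2 24)).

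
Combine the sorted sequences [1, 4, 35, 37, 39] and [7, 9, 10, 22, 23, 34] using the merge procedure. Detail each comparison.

Merging process:

Compare 1 vs 7: take 1 from left. Merged: [1]
Compare 4 vs 7: take 4 from left. Merged: [1, 4]
Compare 35 vs 7: take 7 from right. Merged: [1, 4, 7]
Compare 35 vs 9: take 9 from right. Merged: [1, 4, 7, 9]
Compare 35 vs 10: take 10 from right. Merged: [1, 4, 7, 9, 10]
Compare 35 vs 22: take 22 from right. Merged: [1, 4, 7, 9, 10, 22]
Compare 35 vs 23: take 23 from right. Merged: [1, 4, 7, 9, 10, 22, 23]
Compare 35 vs 34: take 34 from right. Merged: [1, 4, 7, 9, 10, 22, 23, 34]
Append remaining from left: [35, 37, 39]. Merged: [1, 4, 7, 9, 10, 22, 23, 34, 35, 37, 39]

Final merged array: [1, 4, 7, 9, 10, 22, 23, 34, 35, 37, 39]
Total comparisons: 8

The merged array is [1, 4, 7, 9, 10, 22, 23, 34, 35, 37, 39], requiring 8 comparisons. The merge step runs in O(n) time where n is the total number of elements.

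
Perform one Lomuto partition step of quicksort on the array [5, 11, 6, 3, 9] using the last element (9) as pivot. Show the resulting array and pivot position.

Lomuto partition with pivot = 9:

Initial array: [5, 11, 6, 3, 9]

arr[0]=5 <= 9: swap with position 0, array becomes [5, 11, 6, 3, 9]
arr[1]=11 > 9: no swap
arr[2]=6 <= 9: swap with position 1, array becomes [5, 6, 11, 3, 9]
arr[3]=3 <= 9: swap with position 2, array becomes [5, 6, 3, 11, 9]

Place pivot at position 3: [5, 6, 3, 9, 11]
Pivot position: 3

After partitioning with pivot 9, the array becomes [5, 6, 3, 9, 11]. The pivot is placed at index 3. All elements to the left of the pivot are <= 9, and all elements to the right are > 9.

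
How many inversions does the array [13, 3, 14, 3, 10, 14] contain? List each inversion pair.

Finding inversions in [13, 3, 14, 3, 10, 14]:

(0, 1): arr[0]=13 > arr[1]=3
(0, 3): arr[0]=13 > arr[3]=3
(0, 4): arr[0]=13 > arr[4]=10
(2, 3): arr[2]=14 > arr[3]=3
(2, 4): arr[2]=14 > arr[4]=10

Total inversions: 5

The array has 5 inversion(s): (0,1), (0,3), (0,4), (2,3), (2,4). Each pair (i,j) satisfies i < j and arr[i] > arr[j].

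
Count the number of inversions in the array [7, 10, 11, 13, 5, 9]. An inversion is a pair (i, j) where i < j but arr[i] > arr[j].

Finding inversions in [7, 10, 11, 13, 5, 9]:

(0, 4): arr[0]=7 > arr[4]=5
(1, 4): arr[1]=10 > arr[4]=5
(1, 5): arr[1]=10 > arr[5]=9
(2, 4): arr[2]=11 > arr[4]=5
(2, 5): arr[2]=11 > arr[5]=9
(3, 4): arr[3]=13 > arr[4]=5
(3, 5): arr[3]=13 > arr[5]=9

Total inversions: 7

The array has 7 inversion(s): (0,4), (1,4), (1,5), (2,4), (2,5), (3,4), (3,5). Each pair (i,j) satisfies i < j and arr[i] > arr[j].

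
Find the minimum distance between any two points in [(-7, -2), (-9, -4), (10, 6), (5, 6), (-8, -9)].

Computing all pairwise distances among 5 points:

d((-7, -2), (-9, -4)) = 2.8284 <-- minimum
d((-7, -2), (10, 6)) = 18.7883
d((-7, -2), (5, 6)) = 14.4222
d((-7, -2), (-8, -9)) = 7.0711
d((-9, -4), (10, 6)) = 21.4709
d((-9, -4), (5, 6)) = 17.2047
d((-9, -4), (-8, -9)) = 5.099
d((10, 6), (5, 6)) = 5.0
d((10, 6), (-8, -9)) = 23.4307
d((5, 6), (-8, -9)) = 19.8494

Closest pair: (-7, -2) and (-9, -4) with distance 2.8284

The closest pair is (-7, -2) and (-9, -4) with Euclidean distance 2.8284. For 5 points, brute-force pairwise comparison is shown above. For large n, the divide-and-conquer algorithm (sort by x, recurse on halves, check the dividing strip) achieves O(n log n).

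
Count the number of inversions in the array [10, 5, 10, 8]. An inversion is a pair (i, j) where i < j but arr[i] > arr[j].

Finding inversions in [10, 5, 10, 8]:

(0, 1): arr[0]=10 > arr[1]=5
(0, 3): arr[0]=10 > arr[3]=8
(2, 3): arr[2]=10 > arr[3]=8

Total inversions: 3

The array has 3 inversion(s): (0,1), (0,3), (2,3). Each pair (i,j) satisfies i < j and arr[i] > arr[j].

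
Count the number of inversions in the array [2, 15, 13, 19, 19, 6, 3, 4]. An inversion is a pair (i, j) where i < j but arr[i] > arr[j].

Finding inversions in [2, 15, 13, 19, 19, 6, 3, 4]:

(1, 2): arr[1]=15 > arr[2]=13
(1, 5): arr[1]=15 > arr[5]=6
(1, 6): arr[1]=15 > arr[6]=3
(1, 7): arr[1]=15 > arr[7]=4
(2, 5): arr[2]=13 > arr[5]=6
(2, 6): arr[2]=13 > arr[6]=3
(2, 7): arr[2]=13 > arr[7]=4
(3, 5): arr[3]=19 > arr[5]=6
(3, 6): arr[3]=19 > arr[6]=3
(3, 7): arr[3]=19 > arr[7]=4
(4, 5): arr[4]=19 > arr[5]=6
(4, 6): arr[4]=19 > arr[6]=3
(4, 7): arr[4]=19 > arr[7]=4
(5, 6): arr[5]=6 > arr[6]=3
(5, 7): arr[5]=6 > arr[7]=4

Total inversions: 15

The array has 15 inversion(s): (1,2), (1,5), (1,6), (1,7), (2,5), (2,6), (2,7), (3,5), (3,6), (3,7), (4,5), (4,6), (4,7), (5,6), (5,7). Each pair (i,j) satisfies i < j and arr[i] > arr[j].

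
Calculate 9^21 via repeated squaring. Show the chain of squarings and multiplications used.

Computing 9^21 by squaring (build up from 9^1; each line after the first costs one multiplication):

9^1 = 9
9^2 = (9^1)^2 = 9^2 = 81
9^4 = (9^2)^2 = 81^2 = 6561
9^5 = 9 * 9^4 = 9 * 6561 = 59049
9^10 = (9^5)^2 = 59049^2 = 3486784401
9^20 = (9^10)^2 = 3486784401^2 = 12157665459056928801
9^21 = 9 * 9^20 = 9 * 12157665459056928801 = 109418989131512359209

Result: 109418989131512359209
Multiplications needed: 6 (6 lines after 9^1)

9^21 = 109418989131512359209. Using exponentiation by squaring, this requires 6 multiplications. The key idea: if the exponent is even, square the half-power; if odd, multiply by the base once.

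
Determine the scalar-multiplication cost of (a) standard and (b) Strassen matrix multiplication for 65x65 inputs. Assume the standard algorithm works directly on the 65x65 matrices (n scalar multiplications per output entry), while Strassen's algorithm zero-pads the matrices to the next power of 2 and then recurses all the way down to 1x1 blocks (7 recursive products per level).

Matrix multiplication for 65x65 matrices:

Strassen's algorithm requires power-of-2 dimensions. Pad 65x65 to 128x128 (next power of 2).

Standard algorithm: 65^3 = 274625 multiplications
Strassen's algorithm: 7^(log2(128)) = 7^7 = 823543 multiplications
Difference: 274625 - 823543 = -548918 (Strassen uses MORE here due to padding overhead — for small or just-over-power-of-2 n, padding can outweigh the per-level savings)

Standard: 274625 multiplications (65^3). Strassen: 823543 multiplications (7^7, after padding to 128x128). Strassen reduces 8 recursive multiplications to 7 at each level.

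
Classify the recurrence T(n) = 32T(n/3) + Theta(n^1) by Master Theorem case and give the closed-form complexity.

Master Theorem for T(n) = 32T(n/3) + O(n^1):

a = 32, b = 3, c = 1
log_b(a) = log_3(32) = 3.1546

Case 1: c = 1 < log_3(32) = 3.1546
T(n) = O(n^(log_3 32))

For T(n) = 32T(n/3) + O(n^1): log_3(32) = 3.1546. This is Case 1 of the Master Theorem (c < log_b(a), work dominated by leaves), giving O(n^(log_3 32)).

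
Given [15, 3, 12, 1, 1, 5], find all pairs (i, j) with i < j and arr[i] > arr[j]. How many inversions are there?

Finding inversions in [15, 3, 12, 1, 1, 5]:

(0, 1): arr[0]=15 > arr[1]=3
(0, 2): arr[0]=15 > arr[2]=12
(0, 3): arr[0]=15 > arr[3]=1
(0, 4): arr[0]=15 > arr[4]=1
(0, 5): arr[0]=15 > arr[5]=5
(1, 3): arr[1]=3 > arr[3]=1
(1, 4): arr[1]=3 > arr[4]=1
(2, 3): arr[2]=12 > arr[3]=1
(2, 4): arr[2]=12 > arr[4]=1
(2, 5): arr[2]=12 > arr[5]=5

Total inversions: 10

The array has 10 inversion(s): (0,1), (0,2), (0,3), (0,4), (0,5), (1,3), (1,4), (2,3), (2,4), (2,5). Each pair (i,j) satisfies i < j and arr[i] > arr[j].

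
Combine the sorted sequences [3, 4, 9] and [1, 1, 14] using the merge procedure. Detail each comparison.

Merging process:

Compare 3 vs 1: take 1 from right. Merged: [1]
Compare 3 vs 1: take 1 from right. Merged: [1, 1]
Compare 3 vs 14: take 3 from left. Merged: [1, 1, 3]
Compare 4 vs 14: take 4 from left. Merged: [1, 1, 3, 4]
Compare 9 vs 14: take 9 from left. Merged: [1, 1, 3, 4, 9]
Append remaining from right: [14]. Merged: [1, 1, 3, 4, 9, 14]

Final merged array: [1, 1, 3, 4, 9, 14]
Total comparisons: 5

The merged array is [1, 1, 3, 4, 9, 14], requiring 5 comparisons. The merge step runs in O(n) time where n is the total number of elements.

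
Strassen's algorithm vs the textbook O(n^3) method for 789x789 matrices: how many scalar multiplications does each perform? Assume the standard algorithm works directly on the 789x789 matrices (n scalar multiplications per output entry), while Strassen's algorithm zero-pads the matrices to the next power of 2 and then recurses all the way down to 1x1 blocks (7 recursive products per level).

Matrix multiplication for 789x789 matrices:

Strassen's algorithm requires power-of-2 dimensions. Pad 789x789 to 1024x1024 (next power of 2).

Standard algorithm: 789^3 = 491169069 multiplications
Strassen's algorithm: 7^(log2(1024)) = 7^10 = 282475249 multiplications
Savings: 491169069 - 282475249 = 208693820 multiplications

Standard: 491169069 multiplications (789^3). Strassen: 282475249 multiplications (7^10, after padding to 1024x1024). Strassen reduces 8 recursive multiplications to 7 at each level.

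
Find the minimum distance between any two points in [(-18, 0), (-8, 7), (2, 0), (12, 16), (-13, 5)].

Computing all pairwise distances among 5 points:

d((-18, 0), (-8, 7)) = 12.2066
d((-18, 0), (2, 0)) = 20.0
d((-18, 0), (12, 16)) = 34.0
d((-18, 0), (-13, 5)) = 7.0711
d((-8, 7), (2, 0)) = 12.2066
d((-8, 7), (12, 16)) = 21.9317
d((-8, 7), (-13, 5)) = 5.3852 <-- minimum
d((2, 0), (12, 16)) = 18.868
d((2, 0), (-13, 5)) = 15.8114
d((12, 16), (-13, 5)) = 27.313

Closest pair: (-8, 7) and (-13, 5) with distance 5.3852

The closest pair is (-8, 7) and (-13, 5) with Euclidean distance 5.3852. For 5 points, brute-force pairwise comparison is shown above. For large n, the divide-and-conquer algorithm (sort by x, recurse on halves, check the dividing strip) achieves O(n log n).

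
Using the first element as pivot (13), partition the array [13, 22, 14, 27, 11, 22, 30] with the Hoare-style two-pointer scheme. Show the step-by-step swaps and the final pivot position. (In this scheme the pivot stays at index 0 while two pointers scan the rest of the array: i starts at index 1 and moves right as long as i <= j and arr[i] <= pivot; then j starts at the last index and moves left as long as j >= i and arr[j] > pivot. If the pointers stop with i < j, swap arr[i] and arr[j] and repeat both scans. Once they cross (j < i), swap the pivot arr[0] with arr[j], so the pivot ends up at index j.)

Hoare-style two-pointer partition with pivot = 13:

Initial array: [13, 22, 14, 27, 11, 22, 30]

Pointers start at i = 1, j = 6.
i stops at index 1 (arr[1]=22 > 13), j stops at index 4 (arr[4]=11 <= 13): swap arr[1] and arr[4], array becomes [13, 11, 14, 27, 22, 22, 30]
i ends at 2, j ends at 1: the pointers have crossed (j < i), so scanning stops.

Swap pivot arr[0] with arr[1] to place pivot at position 1: [11, 13, 14, 27, 22, 22, 30]
Pivot position: 1

After partitioning with pivot 13, the array becomes [11, 13, 14, 27, 22, 22, 30]. The pivot is placed at index 1. All elements to the left of the pivot are <= 13, and all elements to the right are > 13.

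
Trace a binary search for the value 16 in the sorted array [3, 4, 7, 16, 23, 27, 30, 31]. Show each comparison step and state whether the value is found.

Binary search for 16 in [3, 4, 7, 16, 23, 27, 30, 31]:

lo=0, hi=7, mid=3, arr[mid]=16 -> Found target at index 3!

Binary search finds 16 at index 3 after 1 comparisons. The search repeatedly halves the search space by comparing with the middle element.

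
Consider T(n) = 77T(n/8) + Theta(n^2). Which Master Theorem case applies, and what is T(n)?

Master Theorem for T(n) = 77T(n/8) + O(n^2):

a = 77, b = 8, c = 2
log_b(a) = log_8(77) = 2.0889

Case 1: c = 2 < log_8(77) = 2.0889
T(n) = O(n^(log_8 77))

For T(n) = 77T(n/8) + O(n^2): log_8(77) = 2.0889. This is Case 1 of the Master Theorem (c < log_b(a), work dominated by leaves), giving O(n^(log_8 77)).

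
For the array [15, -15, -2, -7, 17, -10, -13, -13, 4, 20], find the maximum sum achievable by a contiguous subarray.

Using Kadane's algorithm on [15, -15, -2, -7, 17, -10, -13, -13, 4, 20]:

Scanning through the array:
Position 1 (value -15): max_ending_here = 0, max_so_far = 15
Position 2 (value -2): max_ending_here = -2, max_so_far = 15
Position 3 (value -7): max_ending_here = -7, max_so_far = 15
Position 4 (value 17): max_ending_here = 17, max_so_far = 17
Position 5 (value -10): max_ending_here = 7, max_so_far = 17
Position 6 (value -13): max_ending_here = -6, max_so_far = 17
Position 7 (value -13): max_ending_here = -13, max_so_far = 17
Position 8 (value 4): max_ending_here = 4, max_so_far = 17
Position 9 (value 20): max_ending_here = 24, max_so_far = 24

Maximum subarray: [4, 20]
Maximum sum: 24

The maximum subarray is [4, 20] with sum 24. This subarray runs from index 8 to index 9.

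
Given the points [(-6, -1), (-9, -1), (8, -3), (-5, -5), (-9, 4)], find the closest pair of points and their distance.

Computing all pairwise distances among 5 points:

d((-6, -1), (-9, -1)) = 3.0 <-- minimum
d((-6, -1), (8, -3)) = 14.1421
d((-6, -1), (-5, -5)) = 4.1231
d((-6, -1), (-9, 4)) = 5.831
d((-9, -1), (8, -3)) = 17.1172
d((-9, -1), (-5, -5)) = 5.6569
d((-9, -1), (-9, 4)) = 5.0
d((8, -3), (-5, -5)) = 13.1529
d((8, -3), (-9, 4)) = 18.3848
d((-5, -5), (-9, 4)) = 9.8489

Closest pair: (-6, -1) and (-9, -1) with distance 3.0

The closest pair is (-6, -1) and (-9, -1) with Euclidean distance 3.0. For 5 points, brute-force pairwise comparison is shown above. For large n, the divide-and-conquer algorithm (sort by x, recurse on halves, check the dividing strip) achieves O(n log n).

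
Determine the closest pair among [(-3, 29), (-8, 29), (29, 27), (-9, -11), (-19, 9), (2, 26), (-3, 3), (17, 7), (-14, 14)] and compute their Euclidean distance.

Computing all pairwise distances among 9 points:

d((-3, 29), (-8, 29)) = 5.0 <-- minimum
d((-3, 29), (29, 27)) = 32.0624
d((-3, 29), (-9, -11)) = 40.4475
d((-3, 29), (-19, 9)) = 25.6125
d((-3, 29), (2, 26)) = 5.831
d((-3, 29), (-3, 3)) = 26.0
d((-3, 29), (17, 7)) = 29.7321
d((-3, 29), (-14, 14)) = 18.6011
d((-8, 29), (29, 27)) = 37.054
d((-8, 29), (-9, -11)) = 40.0125
d((-8, 29), (-19, 9)) = 22.8254
d((-8, 29), (2, 26)) = 10.4403
d((-8, 29), (-3, 3)) = 26.4764
d((-8, 29), (17, 7)) = 33.3017
d((-8, 29), (-14, 14)) = 16.1555
d((29, 27), (-9, -11)) = 53.7401
d((29, 27), (-19, 9)) = 51.264
d((29, 27), (2, 26)) = 27.0185
d((29, 27), (-3, 3)) = 40.0
d((29, 27), (17, 7)) = 23.3238
d((29, 27), (-14, 14)) = 44.9222
d((-9, -11), (-19, 9)) = 22.3607
d((-9, -11), (2, 26)) = 38.6005
d((-9, -11), (-3, 3)) = 15.2315
d((-9, -11), (17, 7)) = 31.6228
d((-9, -11), (-14, 14)) = 25.4951
d((-19, 9), (2, 26)) = 27.0185
d((-19, 9), (-3, 3)) = 17.088
d((-19, 9), (17, 7)) = 36.0555
d((-19, 9), (-14, 14)) = 7.0711
d((2, 26), (-3, 3)) = 23.5372
d((2, 26), (17, 7)) = 24.2074
d((2, 26), (-14, 14)) = 20.0
d((-3, 3), (17, 7)) = 20.3961
d((-3, 3), (-14, 14)) = 15.5563
d((17, 7), (-14, 14)) = 31.7805

Closest pair: (-3, 29) and (-8, 29) with distance 5.0

The closest pair is (-3, 29) and (-8, 29) with Euclidean distance 5.0. For 9 points, brute-force pairwise comparison is shown above. For large n, the divide-and-conquer algorithm (sort by x, recurse on halves, check the dividing strip) achieves O(n log n).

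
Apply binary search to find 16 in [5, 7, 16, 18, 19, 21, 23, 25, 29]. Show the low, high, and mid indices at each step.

Binary search for 16 in [5, 7, 16, 18, 19, 21, 23, 25, 29]:

lo=0, hi=8, mid=4, arr[mid]=19 -> 19 > 16, search left half
lo=0, hi=3, mid=1, arr[mid]=7 -> 7 < 16, search right half
lo=2, hi=3, mid=2, arr[mid]=16 -> Found target at index 2!

Binary search finds 16 at index 2 after 3 comparisons. The search repeatedly halves the search space by comparing with the middle element.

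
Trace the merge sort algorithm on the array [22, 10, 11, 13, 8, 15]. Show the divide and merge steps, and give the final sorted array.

Merge sort trace:

Split: [22, 10, 11, 13, 8, 15] -> [22, 10, 11] and [13, 8, 15]
  Split: [22, 10, 11] -> [22] and [10, 11]
    Split: [10, 11] -> [10] and [11]
    Merge: [10] + [11] -> [10, 11]
  Merge: [22] + [10, 11] -> [10, 11, 22]
  Split: [13, 8, 15] -> [13] and [8, 15]
    Split: [8, 15] -> [8] and [15]
    Merge: [8] + [15] -> [8, 15]
  Merge: [13] + [8, 15] -> [8, 13, 15]
Merge: [10, 11, 22] + [8, 13, 15] -> [8, 10, 11, 13, 15, 22]

Final sorted array: [8, 10, 11, 13, 15, 22]

The merge sort proceeds by recursively splitting the array and merging sorted halves.
After all merges, the sorted array is [8, 10, 11, 13, 15, 22].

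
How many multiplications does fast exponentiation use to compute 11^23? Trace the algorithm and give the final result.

Computing 11^23 by squaring (build up from 11^1; each line after the first costs one multiplication):

11^1 = 11
11^2 = (11^1)^2 = 11^2 = 121
11^4 = (11^2)^2 = 121^2 = 14641
11^5 = 11 * 11^4 = 11 * 14641 = 161051
11^10 = (11^5)^2 = 161051^2 = 25937424601
11^11 = 11 * 11^10 = 11 * 25937424601 = 285311670611
11^22 = (11^11)^2 = 285311670611^2 = 81402749386839761113321
11^23 = 11 * 11^22 = 11 * 81402749386839761113321 = 895430243255237372246531

Result: 895430243255237372246531
Multiplications needed: 7 (7 lines after 11^1)

11^23 = 895430243255237372246531. Using exponentiation by squaring, this requires 7 multiplications. The key idea: if the exponent is even, square the half-power; if odd, multiply by the base once.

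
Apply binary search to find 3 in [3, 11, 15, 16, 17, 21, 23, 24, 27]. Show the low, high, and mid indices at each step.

Binary search for 3 in [3, 11, 15, 16, 17, 21, 23, 24, 27]:

lo=0, hi=8, mid=4, arr[mid]=17 -> 17 > 3, search left half
lo=0, hi=3, mid=1, arr[mid]=11 -> 11 > 3, search left half
lo=0, hi=0, mid=0, arr[mid]=3 -> Found target at index 0!

Binary search finds 3 at index 0 after 3 comparisons. The search repeatedly halves the search space by comparing with the middle element.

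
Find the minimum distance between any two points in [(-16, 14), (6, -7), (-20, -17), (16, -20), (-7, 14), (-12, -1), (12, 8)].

Computing all pairwise distances among 7 points:

d((-16, 14), (6, -7)) = 30.4138
d((-16, 14), (-20, -17)) = 31.257
d((-16, 14), (16, -20)) = 46.6905
d((-16, 14), (-7, 14)) = 9.0 <-- minimum
d((-16, 14), (-12, -1)) = 15.5242
d((-16, 14), (12, 8)) = 28.6356
d((6, -7), (-20, -17)) = 27.8568
d((6, -7), (16, -20)) = 16.4012
d((6, -7), (-7, 14)) = 24.6982
d((6, -7), (-12, -1)) = 18.9737
d((6, -7), (12, 8)) = 16.1555
d((-20, -17), (16, -20)) = 36.1248
d((-20, -17), (-7, 14)) = 33.6155
d((-20, -17), (-12, -1)) = 17.8885
d((-20, -17), (12, 8)) = 40.6079
d((16, -20), (-7, 14)) = 41.0488
d((16, -20), (-12, -1)) = 33.8378
d((16, -20), (12, 8)) = 28.2843
d((-7, 14), (-12, -1)) = 15.8114
d((-7, 14), (12, 8)) = 19.9249
d((-12, -1), (12, 8)) = 25.632

Closest pair: (-16, 14) and (-7, 14) with distance 9.0

The closest pair is (-16, 14) and (-7, 14) with Euclidean distance 9.0. For 7 points, brute-force pairwise comparison is shown above. For large n, the divide-and-conquer algorithm (sort by x, recurse on halves, check the dividing strip) achieves O(n log n).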